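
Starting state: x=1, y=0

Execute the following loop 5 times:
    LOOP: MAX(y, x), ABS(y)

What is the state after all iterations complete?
x=1, y=1

Iteration trace:
Start: x=1, y=0
After iteration 1: x=1, y=1
After iteration 2: x=1, y=1
After iteration 3: x=1, y=1
After iteration 4: x=1, y=1
After iteration 5: x=1, y=1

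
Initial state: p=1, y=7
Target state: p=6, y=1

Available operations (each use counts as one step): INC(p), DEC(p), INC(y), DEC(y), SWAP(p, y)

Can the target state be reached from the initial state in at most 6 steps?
Yes

Path (2 steps): DEC(y) → SWAP(p, y)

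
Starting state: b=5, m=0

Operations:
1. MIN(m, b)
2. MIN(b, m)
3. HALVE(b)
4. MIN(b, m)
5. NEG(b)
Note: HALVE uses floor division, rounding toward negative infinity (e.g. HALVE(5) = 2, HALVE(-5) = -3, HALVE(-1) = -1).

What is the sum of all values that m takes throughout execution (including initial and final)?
0

Values of m at each step:
Initial: m = 0
After step 1: m = 0
After step 2: m = 0
After step 3: m = 0
After step 4: m = 0
After step 5: m = 0
Sum = 0 + 0 + 0 + 0 + 0 + 0 = 0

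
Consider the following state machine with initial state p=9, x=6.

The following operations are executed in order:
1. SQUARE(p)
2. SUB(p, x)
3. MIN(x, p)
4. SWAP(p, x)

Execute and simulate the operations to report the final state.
{p: 6, x: 75}

Step-by-step execution:
Initial: p=9, x=6
After step 1 (SQUARE(p)): p=81, x=6
After step 2 (SUB(p, x)): p=75, x=6
After step 3 (MIN(x, p)): p=75, x=6
After step 4 (SWAP(p, x)): p=6, x=75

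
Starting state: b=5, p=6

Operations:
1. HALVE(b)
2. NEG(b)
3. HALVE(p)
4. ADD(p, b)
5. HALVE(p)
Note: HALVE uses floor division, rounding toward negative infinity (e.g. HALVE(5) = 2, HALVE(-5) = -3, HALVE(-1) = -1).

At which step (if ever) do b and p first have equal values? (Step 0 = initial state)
Never

b and p never become equal during execution.

Comparing values at each step:
Initial: b=5, p=6
After step 1: b=2, p=6
After step 2: b=-2, p=6
After step 3: b=-2, p=3
After step 4: b=-2, p=1
After step 5: b=-2, p=0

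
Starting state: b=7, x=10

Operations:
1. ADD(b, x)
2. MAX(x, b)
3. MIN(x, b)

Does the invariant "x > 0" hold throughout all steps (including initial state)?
Yes

The invariant holds at every step.

State at each step:
Initial: b=7, x=10
After step 1: b=17, x=10
After step 2: b=17, x=17
After step 3: b=17, x=17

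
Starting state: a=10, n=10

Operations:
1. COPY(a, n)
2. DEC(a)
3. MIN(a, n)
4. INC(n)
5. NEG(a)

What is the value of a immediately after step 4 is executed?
a = 9

Tracing a through execution:
Initial: a = 10
After step 1 (COPY(a, n)): a = 10
After step 2 (DEC(a)): a = 9
After step 3 (MIN(a, n)): a = 9
After step 4 (INC(n)): a = 9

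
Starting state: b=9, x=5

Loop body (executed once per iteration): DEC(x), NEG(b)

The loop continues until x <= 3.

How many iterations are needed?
2

Tracing iterations:
Initial: b=9, x=5
After iteration 1: b=-9, x=4
After iteration 2: b=9, x=3
x <= 3 now holds, so the loop exits after 2 iterations.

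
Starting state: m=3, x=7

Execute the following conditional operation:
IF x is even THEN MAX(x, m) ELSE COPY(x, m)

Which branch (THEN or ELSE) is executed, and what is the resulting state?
Branch: ELSE, Final state: m=3, x=3

Evaluating condition: x is even
Condition is False, so ELSE branch executes
After COPY(x, m): m=3, x=3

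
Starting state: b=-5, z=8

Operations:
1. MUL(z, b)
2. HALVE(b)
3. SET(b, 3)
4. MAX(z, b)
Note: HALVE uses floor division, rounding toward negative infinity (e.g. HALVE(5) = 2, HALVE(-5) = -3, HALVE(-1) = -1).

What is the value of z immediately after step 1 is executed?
z = -40

Tracing z through execution:
Initial: z = 8
After step 1 (MUL(z, b)): z = -40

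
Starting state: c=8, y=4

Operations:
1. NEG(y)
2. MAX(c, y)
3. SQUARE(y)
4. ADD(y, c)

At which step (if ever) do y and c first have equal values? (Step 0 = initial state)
Never

y and c never become equal during execution.

Comparing values at each step:
Initial: y=4, c=8
After step 1: y=-4, c=8
After step 2: y=-4, c=8
After step 3: y=16, c=8
After step 4: y=24, c=8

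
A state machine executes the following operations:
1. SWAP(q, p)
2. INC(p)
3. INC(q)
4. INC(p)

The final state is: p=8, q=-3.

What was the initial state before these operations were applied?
p=-4, q=6

Working backwards:
Final state: p=8, q=-3
Before step 4 (INC(p)): p=7, q=-3
Before step 3 (INC(q)): p=7, q=-4
Before step 2 (INC(p)): p=6, q=-4
Before step 1 (SWAP(q, p)): p=-4, q=6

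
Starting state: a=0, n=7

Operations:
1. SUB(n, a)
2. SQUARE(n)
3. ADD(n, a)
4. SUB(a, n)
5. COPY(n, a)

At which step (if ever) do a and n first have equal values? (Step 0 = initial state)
Step 5

a and n first become equal after step 5.

Comparing values at each step:
Initial: a=0, n=7
After step 1: a=0, n=7
After step 2: a=0, n=49
After step 3: a=0, n=49
After step 4: a=-49, n=49
After step 5: a=-49, n=-49 ← equal!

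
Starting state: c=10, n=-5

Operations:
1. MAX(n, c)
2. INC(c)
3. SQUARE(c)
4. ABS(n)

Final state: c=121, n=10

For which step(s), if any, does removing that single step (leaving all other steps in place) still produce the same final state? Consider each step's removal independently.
Step(s) 4

Testing removal of each single step:
Without step 1: final = c=121, n=5 (different)
Without step 2: final = c=100, n=10 (different)
Without step 3: final = c=11, n=10 (different)
Without step 4: final = c=121, n=10 (same)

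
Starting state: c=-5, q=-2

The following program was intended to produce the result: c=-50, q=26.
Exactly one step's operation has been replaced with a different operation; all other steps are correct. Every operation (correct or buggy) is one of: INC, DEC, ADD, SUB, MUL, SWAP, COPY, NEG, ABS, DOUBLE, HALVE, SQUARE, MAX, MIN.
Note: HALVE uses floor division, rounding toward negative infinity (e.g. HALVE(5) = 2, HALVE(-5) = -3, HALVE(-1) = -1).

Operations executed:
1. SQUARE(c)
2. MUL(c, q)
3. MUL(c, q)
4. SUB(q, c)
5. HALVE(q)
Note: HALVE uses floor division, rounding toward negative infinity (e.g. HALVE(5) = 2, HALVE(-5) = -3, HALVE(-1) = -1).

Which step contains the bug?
Step 3

Trace with buggy code:
Initial: c=-5, q=-2
After step 1: c=25, q=-2
After step 2: c=-50, q=-2
After step 3: c=100, q=-2
After step 4: c=100, q=-102
After step 5: c=100, q=-51
Actual final c=100, q=-51 ≠ expected c=-50, q=26.
Step 3 is the only position where a single-operation replacement can produce the expected result.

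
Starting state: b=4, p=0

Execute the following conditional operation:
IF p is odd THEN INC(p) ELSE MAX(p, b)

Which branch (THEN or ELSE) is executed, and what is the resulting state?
Branch: ELSE, Final state: b=4, p=4

Evaluating condition: p is odd
Condition is False, so ELSE branch executes
After MAX(p, b): b=4, p=4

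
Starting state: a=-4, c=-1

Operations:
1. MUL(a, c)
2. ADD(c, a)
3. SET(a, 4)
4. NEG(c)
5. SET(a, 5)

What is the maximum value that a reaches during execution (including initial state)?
5

Values of a at each step:
Initial: a = -4
After step 1: a = 4
After step 2: a = 4
After step 3: a = 4
After step 4: a = 4
After step 5: a = 5 ← maximum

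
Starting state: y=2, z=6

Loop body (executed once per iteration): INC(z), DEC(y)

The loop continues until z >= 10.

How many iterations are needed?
4

Tracing iterations:
Initial: y=2, z=6
After iteration 1: y=1, z=7
After iteration 2: y=0, z=8
After iteration 3: y=-1, z=9
After iteration 4: y=-2, z=10
z >= 10 now holds, so the loop exits after 4 iterations.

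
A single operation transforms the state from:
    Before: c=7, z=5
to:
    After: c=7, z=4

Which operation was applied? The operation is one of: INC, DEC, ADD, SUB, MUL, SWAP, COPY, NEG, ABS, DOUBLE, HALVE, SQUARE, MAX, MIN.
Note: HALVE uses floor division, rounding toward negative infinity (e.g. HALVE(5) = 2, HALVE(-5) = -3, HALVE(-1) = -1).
DEC(z)

Analyzing the change:
Before: c=7, z=5
After: c=7, z=4
Variable z changed from 5 to 4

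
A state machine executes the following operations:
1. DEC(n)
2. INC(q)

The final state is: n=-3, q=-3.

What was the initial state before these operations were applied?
n=-2, q=-4

Working backwards:
Final state: n=-3, q=-3
Before step 2 (INC(q)): n=-3, q=-4
Before step 1 (DEC(n)): n=-2, q=-4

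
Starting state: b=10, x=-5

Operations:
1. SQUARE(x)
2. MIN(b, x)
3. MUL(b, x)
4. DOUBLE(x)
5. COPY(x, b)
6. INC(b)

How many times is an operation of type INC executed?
1

Counting INC operations:
Step 6: INC(b) ← INC
Total: 1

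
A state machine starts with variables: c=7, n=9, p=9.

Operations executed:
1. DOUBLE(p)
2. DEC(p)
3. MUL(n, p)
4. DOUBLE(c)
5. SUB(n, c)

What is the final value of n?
n = 139

Tracing execution:
Step 1: DOUBLE(p) → n = 9
Step 2: DEC(p) → n = 9
Step 3: MUL(n, p) → n = 153
Step 4: DOUBLE(c) → n = 153
Step 5: SUB(n, c) → n = 139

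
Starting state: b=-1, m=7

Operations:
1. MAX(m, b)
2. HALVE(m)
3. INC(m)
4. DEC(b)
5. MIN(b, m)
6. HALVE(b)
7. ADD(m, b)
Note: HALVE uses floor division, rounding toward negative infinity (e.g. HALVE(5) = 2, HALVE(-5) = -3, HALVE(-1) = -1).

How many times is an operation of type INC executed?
1

Counting INC operations:
Step 3: INC(m) ← INC
Total: 1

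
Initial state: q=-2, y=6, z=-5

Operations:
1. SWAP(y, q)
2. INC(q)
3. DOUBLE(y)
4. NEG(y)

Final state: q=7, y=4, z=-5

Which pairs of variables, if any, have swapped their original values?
None

Comparing initial and final values:
z: -5 → -5
q: -2 → 7
y: 6 → 4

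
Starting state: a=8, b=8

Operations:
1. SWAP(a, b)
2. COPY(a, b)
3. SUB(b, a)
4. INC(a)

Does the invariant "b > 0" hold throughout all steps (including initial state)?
No, violated after step 3

The invariant is violated after step 3.

State at each step:
Initial: a=8, b=8
After step 1: a=8, b=8
After step 2: a=8, b=8
After step 3: a=8, b=0
After step 4: a=9, b=0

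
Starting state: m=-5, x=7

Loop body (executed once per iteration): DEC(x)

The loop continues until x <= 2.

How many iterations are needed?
5

Tracing iterations:
Initial: m=-5, x=7
After iteration 1: m=-5, x=6
After iteration 2: m=-5, x=5
After iteration 3: m=-5, x=4
After iteration 4: m=-5, x=3
After iteration 5: m=-5, x=2
x <= 2 now holds, so the loop exits after 5 iterations.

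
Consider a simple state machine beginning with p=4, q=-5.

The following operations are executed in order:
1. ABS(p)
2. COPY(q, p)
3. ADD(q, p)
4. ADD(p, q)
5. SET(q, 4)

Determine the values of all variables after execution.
{p: 12, q: 4}

Step-by-step execution:
Initial: p=4, q=-5
After step 1 (ABS(p)): p=4, q=-5
After step 2 (COPY(q, p)): p=4, q=4
After step 3 (ADD(q, p)): p=4, q=8
After step 4 (ADD(p, q)): p=12, q=8
After step 5 (SET(q, 4)): p=12, q=4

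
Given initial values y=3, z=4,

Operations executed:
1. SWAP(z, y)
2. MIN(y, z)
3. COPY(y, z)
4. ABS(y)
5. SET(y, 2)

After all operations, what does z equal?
z = 3

Tracing execution:
Step 1: SWAP(z, y) → z = 3
Step 2: MIN(y, z) → z = 3
Step 3: COPY(y, z) → z = 3
Step 4: ABS(y) → z = 3
Step 5: SET(y, 2) → z = 3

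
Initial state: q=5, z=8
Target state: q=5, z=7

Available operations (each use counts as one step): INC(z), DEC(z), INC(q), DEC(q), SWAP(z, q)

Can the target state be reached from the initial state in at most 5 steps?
Yes

Path (1 step): DEC(z)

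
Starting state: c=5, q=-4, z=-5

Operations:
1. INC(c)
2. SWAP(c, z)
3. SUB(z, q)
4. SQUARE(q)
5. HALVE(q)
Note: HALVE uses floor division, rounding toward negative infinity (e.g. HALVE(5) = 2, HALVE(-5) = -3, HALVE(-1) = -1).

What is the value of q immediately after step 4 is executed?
q = 16

Tracing q through execution:
Initial: q = -4
After step 1 (INC(c)): q = -4
After step 2 (SWAP(c, z)): q = -4
After step 3 (SUB(z, q)): q = -4
After step 4 (SQUARE(q)): q = 16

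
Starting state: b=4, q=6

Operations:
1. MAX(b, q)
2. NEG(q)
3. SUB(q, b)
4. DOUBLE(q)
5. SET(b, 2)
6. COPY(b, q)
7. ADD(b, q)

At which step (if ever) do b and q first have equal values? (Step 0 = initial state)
Step 1

b and q first become equal after step 1.

Comparing values at each step:
Initial: b=4, q=6
After step 1: b=6, q=6 ← equal!
After step 2: b=6, q=-6
After step 3: b=6, q=-12
After step 4: b=6, q=-24
After step 5: b=2, q=-24
After step 6: b=-24, q=-24 ← equal!
After step 7: b=-48, q=-24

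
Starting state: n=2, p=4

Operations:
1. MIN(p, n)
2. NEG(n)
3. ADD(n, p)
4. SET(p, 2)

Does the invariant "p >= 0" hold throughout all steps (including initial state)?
Yes

The invariant holds at every step.

State at each step:
Initial: n=2, p=4
After step 1: n=2, p=2
After step 2: n=-2, p=2
After step 3: n=0, p=2
After step 4: n=0, p=2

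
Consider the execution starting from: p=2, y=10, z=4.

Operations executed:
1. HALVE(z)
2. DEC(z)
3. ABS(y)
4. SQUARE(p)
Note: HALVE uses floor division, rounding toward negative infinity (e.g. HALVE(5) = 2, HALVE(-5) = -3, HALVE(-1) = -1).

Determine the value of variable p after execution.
p = 4

Tracing execution:
Step 1: HALVE(z) → p = 2
Step 2: DEC(z) → p = 2
Step 3: ABS(y) → p = 2
Step 4: SQUARE(p) → p = 4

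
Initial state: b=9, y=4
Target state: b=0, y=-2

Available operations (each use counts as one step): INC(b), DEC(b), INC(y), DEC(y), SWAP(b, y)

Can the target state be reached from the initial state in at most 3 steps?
No

The target state cannot be reached within 3 steps.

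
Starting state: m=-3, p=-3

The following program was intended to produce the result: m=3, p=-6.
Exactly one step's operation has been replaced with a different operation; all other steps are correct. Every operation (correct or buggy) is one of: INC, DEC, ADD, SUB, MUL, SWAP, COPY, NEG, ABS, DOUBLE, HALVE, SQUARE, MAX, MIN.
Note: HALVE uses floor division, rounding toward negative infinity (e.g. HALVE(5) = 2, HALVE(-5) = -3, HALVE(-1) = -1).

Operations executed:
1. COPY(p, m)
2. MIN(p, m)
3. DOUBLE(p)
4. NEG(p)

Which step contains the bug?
Step 4

Trace with buggy code:
Initial: m=-3, p=-3
After step 1: m=-3, p=-3
After step 2: m=-3, p=-3
After step 3: m=-3, p=-6
After step 4: m=-3, p=6
Actual final m=-3, p=6 ≠ expected m=3, p=-6.
Step 4 is the only position where a single-operation replacement can produce the expected result.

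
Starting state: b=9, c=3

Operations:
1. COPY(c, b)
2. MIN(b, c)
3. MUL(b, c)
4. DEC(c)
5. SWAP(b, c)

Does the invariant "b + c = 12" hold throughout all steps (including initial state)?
No, violated after step 1

The invariant is violated after step 1.

State at each step:
Initial: b=9, c=3
After step 1: b=9, c=9
After step 2: b=9, c=9
After step 3: b=81, c=9
After step 4: b=81, c=8
After step 5: b=8, c=81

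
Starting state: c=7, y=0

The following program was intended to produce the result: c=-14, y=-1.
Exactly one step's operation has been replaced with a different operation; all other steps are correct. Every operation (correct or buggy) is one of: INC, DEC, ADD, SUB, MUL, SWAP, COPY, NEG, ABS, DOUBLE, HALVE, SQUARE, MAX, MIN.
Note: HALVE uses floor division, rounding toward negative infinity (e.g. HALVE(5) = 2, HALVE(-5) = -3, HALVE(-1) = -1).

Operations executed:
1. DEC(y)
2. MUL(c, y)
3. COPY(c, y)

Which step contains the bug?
Step 3

Trace with buggy code:
Initial: c=7, y=0
After step 1: c=7, y=-1
After step 2: c=-7, y=-1
After step 3: c=-1, y=-1
Actual final c=-1, y=-1 ≠ expected c=-14, y=-1.
Step 3 is the only position where a single-operation replacement can produce the expected result.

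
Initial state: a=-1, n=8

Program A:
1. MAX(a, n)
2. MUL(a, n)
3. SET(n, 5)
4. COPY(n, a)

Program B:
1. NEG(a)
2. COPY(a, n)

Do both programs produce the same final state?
No

Program A final state: a=64, n=64
Program B final state: a=8, n=8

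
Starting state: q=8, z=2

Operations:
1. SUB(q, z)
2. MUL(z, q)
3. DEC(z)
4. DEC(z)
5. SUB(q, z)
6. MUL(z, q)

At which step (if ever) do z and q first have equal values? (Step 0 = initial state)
Never

z and q never become equal during execution.

Comparing values at each step:
Initial: z=2, q=8
After step 1: z=2, q=6
After step 2: z=12, q=6
After step 3: z=11, q=6
After step 4: z=10, q=6
After step 5: z=10, q=-4
After step 6: z=-40, q=-4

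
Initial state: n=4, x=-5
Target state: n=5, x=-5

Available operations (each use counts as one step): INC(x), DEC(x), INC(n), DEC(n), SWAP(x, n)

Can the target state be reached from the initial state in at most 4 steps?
Yes

Path (1 step): INC(n)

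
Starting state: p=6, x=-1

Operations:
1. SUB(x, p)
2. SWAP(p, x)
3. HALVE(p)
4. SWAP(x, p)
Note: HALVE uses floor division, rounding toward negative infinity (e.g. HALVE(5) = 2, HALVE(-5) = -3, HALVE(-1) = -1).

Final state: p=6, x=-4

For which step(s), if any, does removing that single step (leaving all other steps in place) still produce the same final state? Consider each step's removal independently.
None - removing any single step changes the final result

Testing removal of each single step:
Without step 1: final = p=6, x=-1 (different)
Without step 2: final = p=-7, x=3 (different)
Without step 3: final = p=6, x=-7 (different)
Without step 4: final = p=-4, x=6 (different)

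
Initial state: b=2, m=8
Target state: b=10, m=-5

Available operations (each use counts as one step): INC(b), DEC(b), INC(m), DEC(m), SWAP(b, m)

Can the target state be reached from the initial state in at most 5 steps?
No

The target state cannot be reached within 5 steps.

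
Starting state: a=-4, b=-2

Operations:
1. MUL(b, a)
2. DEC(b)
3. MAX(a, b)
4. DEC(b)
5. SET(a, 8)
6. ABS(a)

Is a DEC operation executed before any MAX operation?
Yes

First DEC: step 2
First MAX: step 3
Since 2 < 3, DEC comes first.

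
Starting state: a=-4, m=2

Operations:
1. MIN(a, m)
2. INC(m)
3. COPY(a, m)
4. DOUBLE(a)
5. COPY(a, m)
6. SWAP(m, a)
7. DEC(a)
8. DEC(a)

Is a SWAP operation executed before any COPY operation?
No

First SWAP: step 6
First COPY: step 3
Since 6 > 3, COPY comes first.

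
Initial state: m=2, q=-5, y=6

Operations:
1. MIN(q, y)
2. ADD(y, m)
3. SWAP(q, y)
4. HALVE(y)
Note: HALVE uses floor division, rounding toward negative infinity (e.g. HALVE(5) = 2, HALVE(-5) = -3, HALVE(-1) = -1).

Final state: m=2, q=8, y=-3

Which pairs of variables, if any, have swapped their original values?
None

Comparing initial and final values:
y: 6 → -3
m: 2 → 2
q: -5 → 8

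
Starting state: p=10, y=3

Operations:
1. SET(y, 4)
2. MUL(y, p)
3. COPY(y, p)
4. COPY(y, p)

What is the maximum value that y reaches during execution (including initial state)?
40

Values of y at each step:
Initial: y = 3
After step 1: y = 4
After step 2: y = 40 ← maximum
After step 3: y = 10
After step 4: y = 10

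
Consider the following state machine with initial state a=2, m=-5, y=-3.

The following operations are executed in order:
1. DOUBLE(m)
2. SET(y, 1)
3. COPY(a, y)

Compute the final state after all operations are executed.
{a: 1, m: -10, y: 1}

Step-by-step execution:
Initial: a=2, m=-5, y=-3
After step 1 (DOUBLE(m)): a=2, m=-10, y=-3
After step 2 (SET(y, 1)): a=2, m=-10, y=1
After step 3 (COPY(a, y)): a=1, m=-10, y=1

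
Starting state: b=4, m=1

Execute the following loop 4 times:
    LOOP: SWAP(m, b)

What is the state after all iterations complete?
b=4, m=1

Iteration trace:
Start: b=4, m=1
After iteration 1: b=1, m=4
After iteration 2: b=4, m=1
After iteration 3: b=1, m=4
After iteration 4: b=4, m=1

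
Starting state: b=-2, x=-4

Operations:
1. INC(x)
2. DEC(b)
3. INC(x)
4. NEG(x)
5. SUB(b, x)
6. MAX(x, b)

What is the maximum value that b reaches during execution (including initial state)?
-2

Values of b at each step:
Initial: b = -2 ← maximum
After step 1: b = -2
After step 2: b = -3
After step 3: b = -3
After step 4: b = -3
After step 5: b = -5
After step 6: b = -5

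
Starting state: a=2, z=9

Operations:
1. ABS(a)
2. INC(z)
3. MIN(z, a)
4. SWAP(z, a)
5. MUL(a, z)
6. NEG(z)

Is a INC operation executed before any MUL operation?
Yes

First INC: step 2
First MUL: step 5
Since 2 < 5, INC comes first.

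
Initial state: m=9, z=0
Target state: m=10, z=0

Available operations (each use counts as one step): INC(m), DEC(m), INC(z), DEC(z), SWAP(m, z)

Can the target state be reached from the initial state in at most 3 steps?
Yes

Path (1 step): INC(m)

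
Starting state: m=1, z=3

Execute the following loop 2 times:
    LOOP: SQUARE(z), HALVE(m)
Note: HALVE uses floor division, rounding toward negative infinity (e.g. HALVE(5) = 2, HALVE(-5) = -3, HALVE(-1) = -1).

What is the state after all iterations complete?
m=0, z=81

Iteration trace:
Start: m=1, z=3
After iteration 1: m=0, z=9
After iteration 2: m=0, z=81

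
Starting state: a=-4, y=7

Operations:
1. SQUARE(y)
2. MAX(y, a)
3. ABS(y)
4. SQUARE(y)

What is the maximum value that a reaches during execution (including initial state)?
-4

Values of a at each step:
Initial: a = -4 ← maximum
After step 1: a = -4
After step 2: a = -4
After step 3: a = -4
After step 4: a = -4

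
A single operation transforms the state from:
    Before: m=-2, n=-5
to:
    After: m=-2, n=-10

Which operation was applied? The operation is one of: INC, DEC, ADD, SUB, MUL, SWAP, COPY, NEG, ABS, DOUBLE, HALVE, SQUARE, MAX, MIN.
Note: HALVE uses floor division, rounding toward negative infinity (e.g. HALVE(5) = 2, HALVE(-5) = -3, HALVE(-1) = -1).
DOUBLE(n)

Analyzing the change:
Before: m=-2, n=-5
After: m=-2, n=-10
Variable n changed from -5 to -10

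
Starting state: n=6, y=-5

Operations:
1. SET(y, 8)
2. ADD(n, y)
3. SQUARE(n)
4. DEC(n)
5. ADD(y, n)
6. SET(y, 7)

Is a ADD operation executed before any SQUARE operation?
Yes

First ADD: step 2
First SQUARE: step 3
Since 2 < 3, ADD comes first.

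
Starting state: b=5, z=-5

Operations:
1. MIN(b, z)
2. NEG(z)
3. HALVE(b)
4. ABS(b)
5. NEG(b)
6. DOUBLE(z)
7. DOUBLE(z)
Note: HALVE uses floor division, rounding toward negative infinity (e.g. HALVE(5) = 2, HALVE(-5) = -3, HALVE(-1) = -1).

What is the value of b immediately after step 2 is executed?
b = -5

Tracing b through execution:
Initial: b = 5
After step 1 (MIN(b, z)): b = -5
After step 2 (NEG(z)): b = -5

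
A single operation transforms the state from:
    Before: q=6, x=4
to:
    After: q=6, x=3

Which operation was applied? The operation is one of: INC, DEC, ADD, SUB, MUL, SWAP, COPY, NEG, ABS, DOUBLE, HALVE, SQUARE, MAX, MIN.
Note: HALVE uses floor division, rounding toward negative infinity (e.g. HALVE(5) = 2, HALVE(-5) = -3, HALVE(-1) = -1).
DEC(x)

Analyzing the change:
Before: q=6, x=4
After: q=6, x=3
Variable x changed from 4 to 3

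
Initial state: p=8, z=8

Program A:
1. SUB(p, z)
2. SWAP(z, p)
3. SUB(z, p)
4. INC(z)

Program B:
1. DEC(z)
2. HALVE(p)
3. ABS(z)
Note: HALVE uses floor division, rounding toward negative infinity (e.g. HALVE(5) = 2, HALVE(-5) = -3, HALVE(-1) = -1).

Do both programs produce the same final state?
No

Program A final state: p=8, z=-7
Program B final state: p=4, z=7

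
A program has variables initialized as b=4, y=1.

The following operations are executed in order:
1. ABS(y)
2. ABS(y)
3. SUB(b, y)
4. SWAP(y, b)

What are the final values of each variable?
{b: 1, y: 3}

Step-by-step execution:
Initial: b=4, y=1
After step 1 (ABS(y)): b=4, y=1
After step 2 (ABS(y)): b=4, y=1
After step 3 (SUB(b, y)): b=3, y=1
After step 4 (SWAP(y, b)): b=1, y=3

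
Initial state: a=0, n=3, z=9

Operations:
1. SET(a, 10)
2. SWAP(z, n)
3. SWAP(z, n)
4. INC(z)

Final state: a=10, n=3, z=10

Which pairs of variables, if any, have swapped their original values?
None

Comparing initial and final values:
n: 3 → 3
z: 9 → 10
a: 0 → 10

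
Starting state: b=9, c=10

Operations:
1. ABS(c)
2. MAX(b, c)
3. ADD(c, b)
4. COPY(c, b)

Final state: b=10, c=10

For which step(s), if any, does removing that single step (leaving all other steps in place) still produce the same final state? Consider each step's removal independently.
Step(s) 1, 3

Testing removal of each single step:
Without step 1: final = b=10, c=10 (same)
Without step 2: final = b=9, c=9 (different)
Without step 3: final = b=10, c=10 (same)
Without step 4: final = b=10, c=20 (different)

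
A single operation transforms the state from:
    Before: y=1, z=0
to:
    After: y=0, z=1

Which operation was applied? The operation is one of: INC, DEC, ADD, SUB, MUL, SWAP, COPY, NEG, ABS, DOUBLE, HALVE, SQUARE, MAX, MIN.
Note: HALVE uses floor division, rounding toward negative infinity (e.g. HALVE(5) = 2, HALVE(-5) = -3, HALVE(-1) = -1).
SWAP(z, y)

Analyzing the change:
Before: y=1, z=0
After: y=0, z=1
Variable z changed from 0 to 1
Variable y changed from 1 to 0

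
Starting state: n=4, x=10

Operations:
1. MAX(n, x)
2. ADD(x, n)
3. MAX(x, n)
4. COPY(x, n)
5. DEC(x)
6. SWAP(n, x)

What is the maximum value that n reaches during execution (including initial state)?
10

Values of n at each step:
Initial: n = 4
After step 1: n = 10 ← maximum
After step 2: n = 10
After step 3: n = 10
After step 4: n = 10
After step 5: n = 10
After step 6: n = 9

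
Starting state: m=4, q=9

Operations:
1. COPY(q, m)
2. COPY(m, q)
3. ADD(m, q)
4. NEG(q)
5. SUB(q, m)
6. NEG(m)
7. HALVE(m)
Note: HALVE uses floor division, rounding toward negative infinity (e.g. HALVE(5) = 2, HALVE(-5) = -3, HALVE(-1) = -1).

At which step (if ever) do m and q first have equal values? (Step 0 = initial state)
Step 1

m and q first become equal after step 1.

Comparing values at each step:
Initial: m=4, q=9
After step 1: m=4, q=4 ← equal!
After step 2: m=4, q=4 ← equal!
After step 3: m=8, q=4
After step 4: m=8, q=-4
After step 5: m=8, q=-12
After step 6: m=-8, q=-12
After step 7: m=-4, q=-12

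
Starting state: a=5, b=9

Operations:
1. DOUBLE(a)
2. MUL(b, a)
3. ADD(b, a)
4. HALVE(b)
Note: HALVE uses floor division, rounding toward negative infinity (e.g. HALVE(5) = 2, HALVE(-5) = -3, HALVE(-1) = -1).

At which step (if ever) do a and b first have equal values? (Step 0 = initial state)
Never

a and b never become equal during execution.

Comparing values at each step:
Initial: a=5, b=9
After step 1: a=10, b=9
After step 2: a=10, b=90
After step 3: a=10, b=100
After step 4: a=10, b=50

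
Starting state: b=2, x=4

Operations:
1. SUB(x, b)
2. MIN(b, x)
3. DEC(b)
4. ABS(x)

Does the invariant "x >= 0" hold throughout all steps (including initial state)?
Yes

The invariant holds at every step.

State at each step:
Initial: b=2, x=4
After step 1: b=2, x=2
After step 2: b=2, x=2
After step 3: b=1, x=2
After step 4: b=1, x=2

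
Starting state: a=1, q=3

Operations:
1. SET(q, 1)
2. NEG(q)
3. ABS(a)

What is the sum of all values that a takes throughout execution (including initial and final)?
4

Values of a at each step:
Initial: a = 1
After step 1: a = 1
After step 2: a = 1
After step 3: a = 1
Sum = 1 + 1 + 1 + 1 = 4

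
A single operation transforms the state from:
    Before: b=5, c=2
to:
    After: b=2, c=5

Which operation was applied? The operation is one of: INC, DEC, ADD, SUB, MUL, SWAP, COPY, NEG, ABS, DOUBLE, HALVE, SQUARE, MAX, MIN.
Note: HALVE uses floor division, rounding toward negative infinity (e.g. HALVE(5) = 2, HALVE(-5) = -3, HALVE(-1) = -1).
SWAP(c, b)

Analyzing the change:
Before: b=5, c=2
After: b=2, c=5
Variable c changed from 2 to 5
Variable b changed from 5 to 2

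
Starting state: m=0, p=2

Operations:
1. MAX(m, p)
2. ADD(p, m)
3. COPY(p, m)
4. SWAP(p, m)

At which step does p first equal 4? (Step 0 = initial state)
Step 2

Tracing p:
Initial: p = 2
After step 1: p = 2
After step 2: p = 4 ← first occurrence
After step 3: p = 2
After step 4: p = 2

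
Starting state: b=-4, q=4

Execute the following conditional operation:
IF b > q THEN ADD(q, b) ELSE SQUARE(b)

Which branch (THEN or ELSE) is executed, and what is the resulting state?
Branch: ELSE, Final state: b=16, q=4

Evaluating condition: b > q
b = -4, q = 4
Condition is False, so ELSE branch executes
After SQUARE(b): b=16, q=4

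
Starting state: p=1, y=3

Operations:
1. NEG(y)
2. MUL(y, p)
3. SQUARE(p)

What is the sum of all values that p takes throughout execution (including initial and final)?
4

Values of p at each step:
Initial: p = 1
After step 1: p = 1
After step 2: p = 1
After step 3: p = 1
Sum = 1 + 1 + 1 + 1 = 4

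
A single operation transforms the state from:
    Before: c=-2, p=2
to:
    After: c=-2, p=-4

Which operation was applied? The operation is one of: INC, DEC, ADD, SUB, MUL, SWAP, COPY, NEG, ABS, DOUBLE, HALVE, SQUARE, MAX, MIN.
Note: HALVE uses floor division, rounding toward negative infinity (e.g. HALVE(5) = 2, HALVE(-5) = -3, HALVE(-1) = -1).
MUL(p, c)

Analyzing the change:
Before: c=-2, p=2
After: c=-2, p=-4
Variable p changed from 2 to -4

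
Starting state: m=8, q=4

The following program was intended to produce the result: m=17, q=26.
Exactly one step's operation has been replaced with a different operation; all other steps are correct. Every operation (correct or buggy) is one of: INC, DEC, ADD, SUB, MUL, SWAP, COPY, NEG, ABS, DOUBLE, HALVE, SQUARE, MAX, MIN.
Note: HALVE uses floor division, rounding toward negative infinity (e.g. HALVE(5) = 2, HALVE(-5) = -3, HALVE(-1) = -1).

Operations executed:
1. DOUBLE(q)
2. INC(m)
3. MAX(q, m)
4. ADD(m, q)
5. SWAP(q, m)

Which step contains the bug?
Step 3

Trace with buggy code:
Initial: m=8, q=4
After step 1: m=8, q=8
After step 2: m=9, q=8
After step 3: m=9, q=9
After step 4: m=18, q=9
After step 5: m=9, q=18
Actual final m=9, q=18 ≠ expected m=17, q=26.
Step 3 is the only position where a single-operation replacement can produce the expected result.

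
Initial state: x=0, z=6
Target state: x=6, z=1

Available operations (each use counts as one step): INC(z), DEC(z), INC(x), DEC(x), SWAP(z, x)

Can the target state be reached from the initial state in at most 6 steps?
Yes

Path (2 steps): INC(x) → SWAP(z, x)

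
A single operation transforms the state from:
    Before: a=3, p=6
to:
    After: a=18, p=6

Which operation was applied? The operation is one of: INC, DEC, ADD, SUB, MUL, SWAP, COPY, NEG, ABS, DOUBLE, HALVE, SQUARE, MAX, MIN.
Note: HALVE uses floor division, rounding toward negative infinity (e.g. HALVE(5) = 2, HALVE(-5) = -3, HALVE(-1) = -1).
MUL(a, p)

Analyzing the change:
Before: a=3, p=6
After: a=18, p=6
Variable a changed from 3 to 18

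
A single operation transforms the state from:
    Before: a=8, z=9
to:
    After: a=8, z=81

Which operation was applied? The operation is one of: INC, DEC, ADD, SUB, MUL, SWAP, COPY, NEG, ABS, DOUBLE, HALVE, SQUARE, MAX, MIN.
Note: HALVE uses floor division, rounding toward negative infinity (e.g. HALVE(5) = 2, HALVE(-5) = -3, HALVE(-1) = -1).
SQUARE(z)

Analyzing the change:
Before: a=8, z=9
After: a=8, z=81
Variable z changed from 9 to 81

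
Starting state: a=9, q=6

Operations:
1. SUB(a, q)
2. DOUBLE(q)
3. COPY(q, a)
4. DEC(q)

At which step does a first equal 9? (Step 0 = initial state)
Step 0

Tracing a:
Initial: a = 9 ← first occurrence
After step 1: a = 3
After step 2: a = 3
After step 3: a = 3
After step 4: a = 3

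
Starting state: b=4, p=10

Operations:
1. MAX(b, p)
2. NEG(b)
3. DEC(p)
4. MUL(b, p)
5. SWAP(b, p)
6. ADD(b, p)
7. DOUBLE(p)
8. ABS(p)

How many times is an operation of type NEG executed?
1

Counting NEG operations:
Step 2: NEG(b) ← NEG
Total: 1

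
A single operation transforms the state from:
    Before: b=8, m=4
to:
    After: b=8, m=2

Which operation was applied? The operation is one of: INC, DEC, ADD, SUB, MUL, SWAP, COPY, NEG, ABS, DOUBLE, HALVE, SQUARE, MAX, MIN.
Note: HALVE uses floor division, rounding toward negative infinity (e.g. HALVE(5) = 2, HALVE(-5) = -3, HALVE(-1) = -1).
HALVE(m)

Analyzing the change:
Before: b=8, m=4
After: b=8, m=2
Variable m changed from 4 to 2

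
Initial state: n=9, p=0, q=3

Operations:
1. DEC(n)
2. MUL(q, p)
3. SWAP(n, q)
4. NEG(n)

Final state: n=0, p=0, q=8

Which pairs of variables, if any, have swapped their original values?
None

Comparing initial and final values:
p: 0 → 0
n: 9 → 0
q: 3 → 8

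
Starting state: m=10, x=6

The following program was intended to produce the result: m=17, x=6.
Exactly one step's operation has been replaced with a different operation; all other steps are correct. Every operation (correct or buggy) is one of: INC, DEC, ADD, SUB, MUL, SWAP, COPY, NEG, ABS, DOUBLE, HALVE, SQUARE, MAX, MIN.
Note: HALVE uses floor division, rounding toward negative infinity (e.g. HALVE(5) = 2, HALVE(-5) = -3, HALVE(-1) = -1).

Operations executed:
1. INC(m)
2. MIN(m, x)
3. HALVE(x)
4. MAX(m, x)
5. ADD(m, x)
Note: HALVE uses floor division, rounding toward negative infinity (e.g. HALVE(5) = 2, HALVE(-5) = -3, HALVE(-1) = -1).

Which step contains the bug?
Step 2

Trace with buggy code:
Initial: m=10, x=6
After step 1: m=11, x=6
After step 2: m=6, x=6
After step 3: m=6, x=3
After step 4: m=6, x=3
After step 5: m=9, x=3
Actual final m=9, x=3 ≠ expected m=17, x=6.
Step 2 is the only position where a single-operation replacement can produce the expected result.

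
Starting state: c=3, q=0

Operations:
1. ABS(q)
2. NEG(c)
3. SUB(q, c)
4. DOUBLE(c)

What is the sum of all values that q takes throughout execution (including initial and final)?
6

Values of q at each step:
Initial: q = 0
After step 1: q = 0
After step 2: q = 0
After step 3: q = 3
After step 4: q = 3
Sum = 0 + 0 + 0 + 3 + 3 = 6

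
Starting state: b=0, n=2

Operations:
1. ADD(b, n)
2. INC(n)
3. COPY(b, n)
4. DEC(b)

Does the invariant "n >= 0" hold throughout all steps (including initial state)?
Yes

The invariant holds at every step.

State at each step:
Initial: b=0, n=2
After step 1: b=2, n=2
After step 2: b=2, n=3
After step 3: b=3, n=3
After step 4: b=2, n=3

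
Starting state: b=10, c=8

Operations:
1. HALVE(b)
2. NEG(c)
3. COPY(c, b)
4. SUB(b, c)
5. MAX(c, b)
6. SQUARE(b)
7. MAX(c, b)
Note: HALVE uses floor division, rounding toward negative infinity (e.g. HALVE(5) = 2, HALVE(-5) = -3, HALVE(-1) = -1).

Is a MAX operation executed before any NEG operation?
No

First MAX: step 5
First NEG: step 2
Since 5 > 2, NEG comes first.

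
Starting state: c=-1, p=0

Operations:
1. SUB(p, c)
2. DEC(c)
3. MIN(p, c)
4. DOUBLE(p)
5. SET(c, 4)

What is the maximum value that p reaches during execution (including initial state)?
1

Values of p at each step:
Initial: p = 0
After step 1: p = 1 ← maximum
After step 2: p = 1
After step 3: p = -2
After step 4: p = -4
After step 5: p = -4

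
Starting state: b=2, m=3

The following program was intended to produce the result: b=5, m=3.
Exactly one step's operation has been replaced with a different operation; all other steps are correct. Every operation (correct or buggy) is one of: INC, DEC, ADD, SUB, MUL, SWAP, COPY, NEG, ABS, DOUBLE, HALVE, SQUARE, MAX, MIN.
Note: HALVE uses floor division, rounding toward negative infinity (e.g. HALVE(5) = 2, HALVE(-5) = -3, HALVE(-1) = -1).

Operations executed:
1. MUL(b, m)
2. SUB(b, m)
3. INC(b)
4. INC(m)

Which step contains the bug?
Step 4

Trace with buggy code:
Initial: b=2, m=3
After step 1: b=6, m=3
After step 2: b=3, m=3
After step 3: b=4, m=3
After step 4: b=4, m=4
Actual final b=4, m=4 ≠ expected b=5, m=3.
Step 4 is the only position where a single-operation replacement can produce the expected result.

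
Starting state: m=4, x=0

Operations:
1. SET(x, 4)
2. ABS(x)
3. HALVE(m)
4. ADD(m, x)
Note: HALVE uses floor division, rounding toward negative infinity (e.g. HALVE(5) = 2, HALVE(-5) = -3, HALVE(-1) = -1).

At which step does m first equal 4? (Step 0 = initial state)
Step 0

Tracing m:
Initial: m = 4 ← first occurrence
After step 1: m = 4
After step 2: m = 4
After step 3: m = 2
After step 4: m = 6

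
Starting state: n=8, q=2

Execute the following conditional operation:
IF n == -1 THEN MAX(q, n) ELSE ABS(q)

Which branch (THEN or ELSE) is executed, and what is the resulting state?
Branch: ELSE, Final state: n=8, q=2

Evaluating condition: n == -1
n = 8
Condition is False, so ELSE branch executes
After ABS(q): n=8, q=2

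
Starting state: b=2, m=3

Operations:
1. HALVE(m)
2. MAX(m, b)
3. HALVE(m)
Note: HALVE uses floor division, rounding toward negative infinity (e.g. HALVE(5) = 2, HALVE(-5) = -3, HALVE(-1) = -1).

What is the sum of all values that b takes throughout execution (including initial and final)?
8

Values of b at each step:
Initial: b = 2
After step 1: b = 2
After step 2: b = 2
After step 3: b = 2
Sum = 2 + 2 + 2 + 2 = 8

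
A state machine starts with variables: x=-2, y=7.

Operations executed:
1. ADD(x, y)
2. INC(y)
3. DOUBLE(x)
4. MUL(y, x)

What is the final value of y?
y = 80

Tracing execution:
Step 1: ADD(x, y) → y = 7
Step 2: INC(y) → y = 8
Step 3: DOUBLE(x) → y = 8
Step 4: MUL(y, x) → y = 80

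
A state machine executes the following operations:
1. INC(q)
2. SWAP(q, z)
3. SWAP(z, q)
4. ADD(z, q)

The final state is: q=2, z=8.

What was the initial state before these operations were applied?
q=1, z=6

Working backwards:
Final state: q=2, z=8
Before step 4 (ADD(z, q)): q=2, z=6
Before step 3 (SWAP(z, q)): q=6, z=2
Before step 2 (SWAP(q, z)): q=2, z=6
Before step 1 (INC(q)): q=1, z=6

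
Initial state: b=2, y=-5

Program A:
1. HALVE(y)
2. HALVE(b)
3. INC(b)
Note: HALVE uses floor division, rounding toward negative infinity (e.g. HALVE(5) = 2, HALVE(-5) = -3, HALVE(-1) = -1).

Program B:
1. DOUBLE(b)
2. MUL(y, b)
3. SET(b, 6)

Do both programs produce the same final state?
No

Program A final state: b=2, y=-3
Program B final state: b=6, y=-20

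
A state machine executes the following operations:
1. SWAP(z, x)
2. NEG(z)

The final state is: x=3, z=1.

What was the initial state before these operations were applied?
x=-1, z=3

Working backwards:
Final state: x=3, z=1
Before step 2 (NEG(z)): x=3, z=-1
Before step 1 (SWAP(z, x)): x=-1, z=3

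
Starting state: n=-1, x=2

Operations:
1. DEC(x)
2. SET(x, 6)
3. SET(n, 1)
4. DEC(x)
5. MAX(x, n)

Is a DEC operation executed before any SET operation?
Yes

First DEC: step 1
First SET: step 2
Since 1 < 2, DEC comes first.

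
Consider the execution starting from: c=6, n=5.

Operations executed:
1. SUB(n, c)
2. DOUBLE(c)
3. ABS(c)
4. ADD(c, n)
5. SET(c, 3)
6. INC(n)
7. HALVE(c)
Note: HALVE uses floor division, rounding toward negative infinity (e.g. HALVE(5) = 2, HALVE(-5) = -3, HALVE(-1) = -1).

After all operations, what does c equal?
c = 1

Tracing execution:
Step 1: SUB(n, c) → c = 6
Step 2: DOUBLE(c) → c = 12
Step 3: ABS(c) → c = 12
Step 4: ADD(c, n) → c = 11
Step 5: SET(c, 3) → c = 3
Step 6: INC(n) → c = 3
Step 7: HALVE(c) → c = 1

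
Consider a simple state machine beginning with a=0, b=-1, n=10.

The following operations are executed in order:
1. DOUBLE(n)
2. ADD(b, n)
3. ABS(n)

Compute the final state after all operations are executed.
{a: 0, b: 19, n: 20}

Step-by-step execution:
Initial: a=0, b=-1, n=10
After step 1 (DOUBLE(n)): a=0, b=-1, n=20
After step 2 (ADD(b, n)): a=0, b=19, n=20
After step 3 (ABS(n)): a=0, b=19, n=20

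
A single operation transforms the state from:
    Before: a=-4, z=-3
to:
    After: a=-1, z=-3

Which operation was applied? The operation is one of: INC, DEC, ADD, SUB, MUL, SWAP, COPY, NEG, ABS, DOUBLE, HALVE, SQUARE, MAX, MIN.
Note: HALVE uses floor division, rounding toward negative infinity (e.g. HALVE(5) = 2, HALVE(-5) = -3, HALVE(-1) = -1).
SUB(a, z)

Analyzing the change:
Before: a=-4, z=-3
After: a=-1, z=-3
Variable a changed from -4 to -1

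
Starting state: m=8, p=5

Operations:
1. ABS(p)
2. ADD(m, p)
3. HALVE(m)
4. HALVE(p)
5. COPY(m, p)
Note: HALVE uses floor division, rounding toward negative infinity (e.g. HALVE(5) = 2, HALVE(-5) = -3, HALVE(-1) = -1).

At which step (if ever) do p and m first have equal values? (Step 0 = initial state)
Step 5

p and m first become equal after step 5.

Comparing values at each step:
Initial: p=5, m=8
After step 1: p=5, m=8
After step 2: p=5, m=13
After step 3: p=5, m=6
After step 4: p=2, m=6
After step 5: p=2, m=2 ← equal!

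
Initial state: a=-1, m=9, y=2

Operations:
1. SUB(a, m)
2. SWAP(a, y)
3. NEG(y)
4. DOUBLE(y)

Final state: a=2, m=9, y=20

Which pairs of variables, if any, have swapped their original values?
None

Comparing initial and final values:
a: -1 → 2
y: 2 → 20
m: 9 → 9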